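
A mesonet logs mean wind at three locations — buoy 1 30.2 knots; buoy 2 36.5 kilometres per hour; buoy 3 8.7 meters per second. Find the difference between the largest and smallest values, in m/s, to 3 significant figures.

buoy 1: 30.2 kt = 15.5362 m/s.
buoy 2: 36.5 km/h = 10.1389 m/s.
Spread: 15.5362 − 8.7000 = 6.84 m/s.

6.84 m/s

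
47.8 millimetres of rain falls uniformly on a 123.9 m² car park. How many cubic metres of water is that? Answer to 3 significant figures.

1 mm over 1 m² is 1 L, so volume = 47.8 × 123.9 = 5922.42 L = 5.92 m³.

5.92 cubic metres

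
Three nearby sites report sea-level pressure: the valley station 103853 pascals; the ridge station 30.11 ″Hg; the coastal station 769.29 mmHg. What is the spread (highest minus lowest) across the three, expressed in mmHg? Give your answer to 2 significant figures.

14 mmHg

the valley station: 103853 Pa = 778.96 mmHg.
the ridge station: 30.11 inHg = 764.79 mmHg.
Spread: 778.96 − 764.79 = 14 mmHg.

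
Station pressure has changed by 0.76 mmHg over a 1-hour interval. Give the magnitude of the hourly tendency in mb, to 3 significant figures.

1.01 mb per hour

0.76 mmHg / 1 h × 1.33322 mb/mmHg = 1.01 mb/h.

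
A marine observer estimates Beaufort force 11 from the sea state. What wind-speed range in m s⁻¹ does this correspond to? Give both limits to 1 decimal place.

28.5 to 32.6 m/s

Beaufort 11 (violent storm) spans 28.5–32.6 m/s.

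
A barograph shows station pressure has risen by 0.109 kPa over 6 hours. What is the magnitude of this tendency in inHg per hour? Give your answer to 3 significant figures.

0.109 kPa / 6 h × 0.2953 inHg/kPa = 0.00536 inHg/h.

0.00536 inHg per hour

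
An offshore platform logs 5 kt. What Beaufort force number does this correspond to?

Beaufort force 2

5 kt lies in the Beaufort 2 band (light breeze, 4–6 kt).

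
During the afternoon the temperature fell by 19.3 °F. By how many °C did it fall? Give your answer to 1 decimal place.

Converting a difference, only the 9/5 scale factor applies: Δ°C = 19.3 × 0.5556 = 10.7 °C.

10.7 °C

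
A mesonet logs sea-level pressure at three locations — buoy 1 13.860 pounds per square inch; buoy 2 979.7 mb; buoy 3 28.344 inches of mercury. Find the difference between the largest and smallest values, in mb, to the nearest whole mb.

buoy 1: 13.860 psi = 955.61 mb.
buoy 3: 28.344 inHg = 959.84 mb.
Spread: 979.70 − 955.61 = 24 mb.

24 mb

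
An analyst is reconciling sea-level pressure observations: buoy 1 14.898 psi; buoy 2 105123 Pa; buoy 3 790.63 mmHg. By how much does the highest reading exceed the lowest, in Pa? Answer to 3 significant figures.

buoy 1: 14.898 psi = 102718.09 Pa.
buoy 3: 790.63 mmHg = 105408.68 Pa.
Spread: 105408.68 − 102718.09 = 2690 Pa.

2690 Pa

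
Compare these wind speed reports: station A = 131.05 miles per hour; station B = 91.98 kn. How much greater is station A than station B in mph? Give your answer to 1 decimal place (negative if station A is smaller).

station B: 91.98 kt = 105.849 mph.
Difference: 131.050 − 105.849 = 25.2 mph.

25.2 mph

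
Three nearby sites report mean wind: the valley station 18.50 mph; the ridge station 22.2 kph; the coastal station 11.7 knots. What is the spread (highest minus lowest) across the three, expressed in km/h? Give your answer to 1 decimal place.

the valley station: 18.50 mph = 29.773 km/h.
the coastal station: 11.7 kt = 21.668 km/h.
Spread: 29.773 − 21.668 = 8.1 km/h.

8.1 km/h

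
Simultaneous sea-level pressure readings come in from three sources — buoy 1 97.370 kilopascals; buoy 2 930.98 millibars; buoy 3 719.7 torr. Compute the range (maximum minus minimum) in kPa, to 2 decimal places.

buoy 2: 930.98 mb = 93.0980 kPa.
buoy 3: 719.7 mmHg = 95.9521 kPa.
Spread: 97.3700 − 93.0980 = 4.27 kPa.

4.27 kPa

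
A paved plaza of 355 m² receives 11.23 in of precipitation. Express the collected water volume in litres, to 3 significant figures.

Depth: 11.23 in × 25.4 = 285.242 mm.
1 mm over 1 m² is 1 L, so volume = 285.242 × 355 = 101260.91 L ≈ 101000 L.

101000 litres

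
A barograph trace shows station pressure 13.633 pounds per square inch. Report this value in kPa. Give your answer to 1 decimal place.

94.0 kPa

1 psi = 6.89476 kPa, so 13.633 × 6.89476 = 94.0 kPa.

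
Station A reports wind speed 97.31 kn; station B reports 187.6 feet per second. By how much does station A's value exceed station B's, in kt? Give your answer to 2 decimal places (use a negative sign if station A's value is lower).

-13.84 kt

station B: 187.6 ft/s = 111.1500 kt.
Difference: 97.3100 − 111.1500 = -13.84 kt.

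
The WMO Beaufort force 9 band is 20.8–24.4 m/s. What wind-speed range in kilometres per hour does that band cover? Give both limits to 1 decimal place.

74.9 to 87.8 km/h

20.8–24.4 m/s × 3.6 = 74.9–87.8 km/h.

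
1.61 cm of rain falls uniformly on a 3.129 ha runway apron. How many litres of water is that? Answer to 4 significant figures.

503800 litres

Depth: 1.61 cm × 10 = 16.1 mm.
Area: 3.129 ha = 31290 m².
1 mm over 1 m² is 1 L, so volume = 16.1 × 31290 = 503769 L ≈ 503800 L.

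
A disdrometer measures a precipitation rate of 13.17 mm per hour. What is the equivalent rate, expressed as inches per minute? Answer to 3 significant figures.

0.00864 in/minute

13.17 mm/hour × 0.0393701 in/mm × 0.0166667 hour/minute = 0.00864 in/minute.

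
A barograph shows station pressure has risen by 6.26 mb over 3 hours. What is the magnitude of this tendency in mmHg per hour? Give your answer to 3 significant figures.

1.57 mmHg per hour

6.26 mb / 3 h × 0.750062 mmHg/mb = 1.57 mmHg/h.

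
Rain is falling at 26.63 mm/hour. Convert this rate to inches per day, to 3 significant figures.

25.2 in/day

26.63 mm/hour × 0.0393701 in/mm × 24 hour/day = 25.2 in/day.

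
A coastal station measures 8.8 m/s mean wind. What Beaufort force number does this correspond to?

Beaufort force 5

8.8 m/s lies in the Beaufort 5 band (fresh breeze, 8.0–10.7 m/s).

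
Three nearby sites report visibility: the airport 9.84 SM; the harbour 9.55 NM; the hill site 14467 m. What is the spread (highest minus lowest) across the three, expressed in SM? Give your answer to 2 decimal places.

the harbour: 9.55 nmi = 10.9899 SM.
the hill site: 14467 m = 8.9894 SM.
Spread: 10.9899 − 8.9894 = 2.00 SM.

2.00 SM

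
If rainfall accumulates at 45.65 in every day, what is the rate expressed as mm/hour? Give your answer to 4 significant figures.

48.31 mm/hour

45.65 in/day × 25.4 mm/in × 0.0416667 day/hour = 48.31 mm/hour.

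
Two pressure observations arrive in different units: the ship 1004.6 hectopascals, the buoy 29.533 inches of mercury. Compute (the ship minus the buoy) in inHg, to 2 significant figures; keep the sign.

0.13 inHg

the ship: 1004.6 hPa = 29.6658 inHg.
Difference: 29.6658 − 29.5330 = 0.13 inHg.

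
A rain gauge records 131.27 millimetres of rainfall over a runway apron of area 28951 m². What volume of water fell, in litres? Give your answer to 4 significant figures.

1 mm over 1 m² is 1 L, so volume = 131.27 × 28951 = 3800397.8 L ≈ 3800000 L.

3800000 litres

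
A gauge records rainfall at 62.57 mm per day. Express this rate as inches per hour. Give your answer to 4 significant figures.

62.57 mm/day × 0.0393701 in/mm × 0.0416667 day/hour = 0.1026 in/hour.

0.1026 in/hour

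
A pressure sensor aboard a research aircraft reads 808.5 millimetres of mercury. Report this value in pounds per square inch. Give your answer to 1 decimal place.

1 mmHg = 0.0193368 psi, so 808.5 × 0.0193368 = 15.6 psi.

15.6 psi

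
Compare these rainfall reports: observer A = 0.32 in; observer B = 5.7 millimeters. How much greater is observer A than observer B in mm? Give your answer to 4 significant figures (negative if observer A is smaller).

observer A: 0.32 in = 8.12800 mm.
Difference: 8.12800 − 5.70000 = 2.428 mm.

2.428 mm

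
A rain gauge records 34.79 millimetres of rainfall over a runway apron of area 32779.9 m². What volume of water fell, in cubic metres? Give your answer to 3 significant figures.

1 mm over 1 m² is 1 L, so volume = 34.79 × 32779.9 = 1140412.7 L = 1140 m³.

1140 cubic metres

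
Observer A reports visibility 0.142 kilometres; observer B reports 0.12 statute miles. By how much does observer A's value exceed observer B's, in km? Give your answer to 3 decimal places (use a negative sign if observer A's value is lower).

-0.051 km

observer B: 0.12 SM = 0.19312 km.
Difference: 0.14200 − 0.19312 = -0.051 km.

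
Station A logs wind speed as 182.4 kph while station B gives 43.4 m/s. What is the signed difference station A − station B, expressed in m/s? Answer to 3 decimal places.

station A: 182.4 km/h = 50.66667 m/s.
Difference: 50.66667 − 43.40000 = 7.267 m/s.

7.267 m/s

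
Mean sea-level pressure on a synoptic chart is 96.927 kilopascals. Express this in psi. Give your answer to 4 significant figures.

1 kPa = 0.145038 psi, so 96.927 × 0.145038 = 14.06 psi.

14.06 psi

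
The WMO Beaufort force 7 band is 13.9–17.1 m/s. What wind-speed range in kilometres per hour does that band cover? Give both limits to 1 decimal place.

13.9–17.1 m/s × 3.6 = 50.0–61.6 km/h.

50.0 to 61.6 km/h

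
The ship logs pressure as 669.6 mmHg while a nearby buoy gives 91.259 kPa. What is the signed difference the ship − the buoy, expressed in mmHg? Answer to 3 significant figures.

the buoy: 91.259 kPa = 684.499 mmHg.
Difference: 669.600 − 684.499 = -14.9 mmHg.

-14.9 mmHg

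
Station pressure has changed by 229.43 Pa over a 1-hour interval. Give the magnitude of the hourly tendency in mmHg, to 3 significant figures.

1.72 mmHg per hour

229.43 Pa / 1 h × 0.00750062 mmHg/Pa = 1.72 mmHg/h.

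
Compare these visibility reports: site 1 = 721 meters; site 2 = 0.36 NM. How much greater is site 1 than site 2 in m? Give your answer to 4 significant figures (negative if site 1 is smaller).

site 2: 0.36 nmi = 666.7200 m.
Difference: 721.0000 − 666.7200 = 54.28 m.

54.28 m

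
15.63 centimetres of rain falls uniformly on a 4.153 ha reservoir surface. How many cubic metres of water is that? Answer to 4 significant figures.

6491 cubic metres

Depth: 15.63 cm × 10 = 156.3 mm.
Area: 4.153 ha = 41530 m².
1 mm over 1 m² is 1 L, so volume = 156.3 × 41530 = 6491139 L = 6491 m³.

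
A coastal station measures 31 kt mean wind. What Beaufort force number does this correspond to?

31 kt lies in the Beaufort 7 band (near gale, 28–33 kt).

Beaufort force 7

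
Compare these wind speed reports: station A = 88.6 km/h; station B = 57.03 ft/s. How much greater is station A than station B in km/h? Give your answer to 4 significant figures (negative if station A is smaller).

26.02 km/h

station B: 57.03 ft/s = 62.5779 km/h.
Difference: 88.6000 − 62.5779 = 26.02 km/h.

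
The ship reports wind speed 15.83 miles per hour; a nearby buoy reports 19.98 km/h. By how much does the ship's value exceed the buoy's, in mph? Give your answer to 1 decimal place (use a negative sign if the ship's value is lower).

3.4 mph

the buoy: 19.98 km/h = 12.415 mph.
Difference: 15.830 − 12.415 = 3.4 mph.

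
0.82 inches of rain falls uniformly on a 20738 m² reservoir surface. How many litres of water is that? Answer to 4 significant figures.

Depth: 0.82 in × 25.4 = 20.828 mm.
1 mm over 1 m² is 1 L, so volume = 20.828 × 20738 = 431931.06 L ≈ 431900 L.

431900 litres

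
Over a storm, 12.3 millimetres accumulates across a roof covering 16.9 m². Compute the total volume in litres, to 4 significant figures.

207.9 litres

1 mm over 1 m² is 1 L, so volume = 12.3 × 16.9 = 207.87 L ≈ 207.9 L.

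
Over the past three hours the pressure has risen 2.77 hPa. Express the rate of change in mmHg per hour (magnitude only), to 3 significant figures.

2.77 hPa / 3 h × 0.750062 mmHg/hPa = 0.693 mmHg/h.

0.693 mmHg per hour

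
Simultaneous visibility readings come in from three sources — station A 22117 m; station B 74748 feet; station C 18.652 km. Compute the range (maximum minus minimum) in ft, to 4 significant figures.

13550 ft

station A: 22117 m = 72562.34 ft.
station C: 18.652 km = 61194.23 ft.
Spread: 74748.00 − 61194.23 = 13550 ft.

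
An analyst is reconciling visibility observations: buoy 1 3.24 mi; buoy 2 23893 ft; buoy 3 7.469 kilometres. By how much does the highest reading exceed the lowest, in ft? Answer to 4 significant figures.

7397 ft

buoy 1: 3.24 SM = 17107.20 ft.
buoy 3: 7.469 km = 24504.59 ft.
Spread: 24504.59 − 17107.20 = 7397 ft.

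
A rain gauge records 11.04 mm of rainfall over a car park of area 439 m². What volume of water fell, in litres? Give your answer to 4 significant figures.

1 mm over 1 m² is 1 L, so volume = 11.04 × 439 = 4846.56 L ≈ 4847 L.

4847 litres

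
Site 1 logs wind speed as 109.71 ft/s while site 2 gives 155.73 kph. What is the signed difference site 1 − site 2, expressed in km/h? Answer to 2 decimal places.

site 1: 109.71 ft/s = 120.3826 km/h.
Difference: 120.3826 − 155.7300 = -35.35 km/h.

-35.35 km/h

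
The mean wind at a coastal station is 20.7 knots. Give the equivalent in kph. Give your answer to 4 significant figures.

38.34 km/h

1 kt = 1.852 km/h, so 20.7 × 1.852 = 38.34 km/h.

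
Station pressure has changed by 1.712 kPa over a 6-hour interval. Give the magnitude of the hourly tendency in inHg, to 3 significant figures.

1.712 kPa / 6 h × 0.2953 inHg/kPa = 0.0843 inHg/h.

0.0843 inHg per hour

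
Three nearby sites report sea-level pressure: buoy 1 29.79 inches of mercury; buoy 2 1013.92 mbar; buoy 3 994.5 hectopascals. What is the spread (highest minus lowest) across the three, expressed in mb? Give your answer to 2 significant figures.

19 mb

buoy 1: 29.79 inHg = 1008.81 mb.
buoy 3: 994.5 hPa = 994.50 mb.
Spread: 1013.92 − 994.50 = 19 mb.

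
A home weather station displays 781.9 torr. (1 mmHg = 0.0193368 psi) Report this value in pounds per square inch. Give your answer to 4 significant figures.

1 mmHg = 0.0193368 psi, so 781.9 × 0.0193368 = 15.12 psi.

15.12 psi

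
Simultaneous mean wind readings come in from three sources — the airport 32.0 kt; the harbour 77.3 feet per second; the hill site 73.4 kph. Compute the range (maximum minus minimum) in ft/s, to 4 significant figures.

the airport: 32.0 kt = 54.0099 ft/s.
the hill site: 73.4 km/h = 66.8927 ft/s.
Spread: 77.3000 − 54.0099 = 23.29 ft/s.

23.29 ft/s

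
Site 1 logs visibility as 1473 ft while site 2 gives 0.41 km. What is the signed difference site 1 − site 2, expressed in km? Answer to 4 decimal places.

0.0390 km

site 1: 1473 ft = 0.448970 km.
Difference: 0.448970 − 0.410000 = 0.0390 km.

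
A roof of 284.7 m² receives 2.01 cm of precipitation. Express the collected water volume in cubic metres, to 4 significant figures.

Depth: 2.01 cm × 10 = 20.1 mm.
1 mm over 1 m² is 1 L, so volume = 20.1 × 284.7 = 5722.47 L = 5.722 m³.

5.722 cubic metres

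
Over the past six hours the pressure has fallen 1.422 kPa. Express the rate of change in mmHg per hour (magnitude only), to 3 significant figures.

1.422 kPa / 6 h × 7.50062 mmHg/kPa = 1.78 mmHg/h.

1.78 mmHg per hour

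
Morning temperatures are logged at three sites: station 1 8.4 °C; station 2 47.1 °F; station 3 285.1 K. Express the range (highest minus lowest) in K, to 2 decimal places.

3.56 K

station 2: 47.1 °F = 8.389 °C.
station 3: 285.1 K = 11.950 °C.
Spread: 11.950 − 8.389 = 3.561 °C.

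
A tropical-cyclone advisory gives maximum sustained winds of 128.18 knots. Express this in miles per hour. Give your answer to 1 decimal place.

147.5 mph

1 kt = 1.15078 mph, so 128.18 × 1.15078 = 147.5 mph.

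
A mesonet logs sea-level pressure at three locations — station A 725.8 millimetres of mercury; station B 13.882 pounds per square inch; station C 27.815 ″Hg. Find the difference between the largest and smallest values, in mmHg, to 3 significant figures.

19.3 mmHg

station B: 13.882 psi = 717.907 mmHg.
station C: 27.815 inHg = 706.501 mmHg.
Spread: 725.800 − 706.501 = 19.3 mmHg.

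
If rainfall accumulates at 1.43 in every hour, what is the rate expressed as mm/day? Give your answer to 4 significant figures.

1.43 in/hour × 25.4 mm/in × 24 hour/day = 871.7 mm/day.

871.7 mm/day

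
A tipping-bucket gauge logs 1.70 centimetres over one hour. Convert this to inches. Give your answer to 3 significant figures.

1 cm = 0.393701 in, so 1.70 × 0.393701 = 0.669 in.

0.669 in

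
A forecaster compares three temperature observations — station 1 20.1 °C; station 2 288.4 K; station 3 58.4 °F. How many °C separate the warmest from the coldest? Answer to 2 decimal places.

5.43 °C

station 2: 288.4 K = 15.250 °C.
station 3: 58.4 °F = 14.667 °C.
Spread: 20.100 − 14.667 = 5.433 °C.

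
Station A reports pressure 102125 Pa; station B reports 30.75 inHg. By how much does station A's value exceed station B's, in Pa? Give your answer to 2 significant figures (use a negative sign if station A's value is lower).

-2000 Pa

station B: 30.75 inHg = 104131.46 Pa.
Difference: 102125.00 − 104131.46 = -2000 Pa.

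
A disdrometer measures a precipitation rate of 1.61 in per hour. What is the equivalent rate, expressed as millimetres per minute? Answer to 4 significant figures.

0.6816 mm/minute

1.61 in/hour × 25.4 mm/in × 0.0166667 hour/minute = 0.6816 mm/minute.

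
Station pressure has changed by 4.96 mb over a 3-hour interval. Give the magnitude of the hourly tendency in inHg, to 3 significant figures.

4.96 mb / 3 h × 0.02953 inHg/mb = 0.0488 inHg/h.

0.0488 inHg per hour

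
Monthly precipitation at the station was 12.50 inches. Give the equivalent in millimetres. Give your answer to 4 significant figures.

317.5 mm

1 in = 25.4 mm, so 12.50 × 25.4 = 317.5 mm.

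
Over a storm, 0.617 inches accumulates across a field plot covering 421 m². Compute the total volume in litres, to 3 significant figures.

6600 litres

Depth: 0.617 in × 25.4 = 15.6718 mm.
1 mm over 1 m² is 1 L, so volume = 15.6718 × 421 = 6597.8278 L ≈ 6600 L.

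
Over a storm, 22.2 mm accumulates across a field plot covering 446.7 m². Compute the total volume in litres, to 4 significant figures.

9917 litres

1 mm over 1 m² is 1 L, so volume = 22.2 × 446.7 = 9916.74 L ≈ 9917 L.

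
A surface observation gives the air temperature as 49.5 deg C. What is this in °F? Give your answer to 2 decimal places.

°F = °C × 9/5 + 32 = 49.5 × 1.8 + 32 = 121.10 °F.

121.10 °F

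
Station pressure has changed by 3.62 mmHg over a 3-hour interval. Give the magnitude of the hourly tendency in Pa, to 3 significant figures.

161 Pa per hour

3.62 mmHg / 3 h × 133.322 Pa/mmHg = 161 Pa/h.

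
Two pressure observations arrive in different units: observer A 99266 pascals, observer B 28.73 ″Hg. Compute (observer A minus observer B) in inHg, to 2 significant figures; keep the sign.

observer A: 99266 Pa = 29.3132 inHg.
Difference: 29.3132 − 28.7300 = 0.58 inHg.

0.58 inHg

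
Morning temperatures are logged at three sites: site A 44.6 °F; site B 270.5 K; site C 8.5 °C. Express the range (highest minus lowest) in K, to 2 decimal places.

11.15 K

site A: 44.6 °F = 7.000 °C.
site B: 270.5 K = -2.650 °C.
Spread: 8.500 − (-2.650) = 11.150 °C.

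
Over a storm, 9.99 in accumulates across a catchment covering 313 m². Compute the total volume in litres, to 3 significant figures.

79400 litres

Depth: 9.99 in × 25.4 = 253.746 mm.
1 mm over 1 m² is 1 L, so volume = 253.746 × 313 = 79422.498 L ≈ 79400 L.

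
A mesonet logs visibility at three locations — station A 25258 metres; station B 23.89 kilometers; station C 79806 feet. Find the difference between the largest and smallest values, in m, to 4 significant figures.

station B: 23.89 km = 23890.00 m.
station C: 79806 ft = 24324.87 m.
Spread: 25258.00 − 23890.00 = 1368 m.

1368 m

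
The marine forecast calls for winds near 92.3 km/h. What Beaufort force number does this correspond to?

Beaufort force 10

92.3 km/h = 25.6 m/s, which is Beaufort 10 (storm, 24.5–28.4 m/s).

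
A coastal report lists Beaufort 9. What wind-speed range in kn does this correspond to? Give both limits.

41 to 47 kt

Beaufort 9 (strong gale) spans 41–47 knots.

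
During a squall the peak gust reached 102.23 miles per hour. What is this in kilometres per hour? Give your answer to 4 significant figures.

1 mph = 1.60934 km/h, so 102.23 × 1.60934 = 164.5 km/h.

164.5 km/h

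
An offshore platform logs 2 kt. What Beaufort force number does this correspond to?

Beaufort force 1

2 kt lies in the Beaufort 1 band (light air, 1–3 kt).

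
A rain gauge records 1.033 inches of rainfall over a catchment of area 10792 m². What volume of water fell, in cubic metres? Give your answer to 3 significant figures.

Depth: 1.033 in × 25.4 = 26.2382 mm.
1 mm over 1 m² is 1 L, so volume = 26.2382 × 10792 = 283162.65 L = 283 m³.

283 cubic metres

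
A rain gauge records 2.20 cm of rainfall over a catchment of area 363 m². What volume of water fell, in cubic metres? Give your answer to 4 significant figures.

Depth: 2.20 cm × 10 = 22 mm.
1 mm over 1 m² is 1 L, so volume = 22 × 363 = 7986 L = 7.986 m³.

7.986 cubic metres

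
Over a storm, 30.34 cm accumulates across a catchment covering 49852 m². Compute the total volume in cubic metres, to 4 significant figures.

Depth: 30.34 cm × 10 = 303.4 mm.
1 mm over 1 m² is 1 L, so volume = 303.4 × 49852 = 15125097 L = 15130 m³.

15130 cubic metres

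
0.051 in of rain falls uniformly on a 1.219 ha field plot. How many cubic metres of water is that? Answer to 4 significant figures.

15.79 cubic metres

Depth: 0.051 in × 25.4 = 1.2954 mm.
Area: 1.219 ha = 12190 m².
1 mm over 1 m² is 1 L, so volume = 1.2954 × 12190 = 15790.926 L = 15.79 m³.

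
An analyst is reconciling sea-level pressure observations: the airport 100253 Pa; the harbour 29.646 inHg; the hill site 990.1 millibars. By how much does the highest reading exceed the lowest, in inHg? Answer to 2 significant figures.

the airport: 100253 Pa = 29.6047 inHg.
the hill site: 990.1 mb = 29.2376 inHg.
Spread: 29.6460 − 29.2376 = 0.41 inHg.

0.41 inHg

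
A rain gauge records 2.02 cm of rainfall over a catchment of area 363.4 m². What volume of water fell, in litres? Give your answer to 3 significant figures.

Depth: 2.02 cm × 10 = 20.2 mm.
1 mm over 1 m² is 1 L, so volume = 20.2 × 363.4 = 7340.68 L ≈ 7340 L.

7340 litres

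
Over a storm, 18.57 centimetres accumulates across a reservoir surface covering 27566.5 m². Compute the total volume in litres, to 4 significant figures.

5119000 litres

Depth: 18.57 cm × 10 = 185.7 mm.
1 mm over 1 m² is 1 L, so volume = 185.7 × 27566.5 = 5119099 L ≈ 5119000 L.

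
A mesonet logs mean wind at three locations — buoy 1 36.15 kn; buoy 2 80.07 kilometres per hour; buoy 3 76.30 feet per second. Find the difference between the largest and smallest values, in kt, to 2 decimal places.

9.06 kt

buoy 2: 80.07 km/h = 43.2343 kt.
buoy 3: 76.30 ft/s = 45.2065 kt.
Spread: 45.2065 − 36.1500 = 9.06 kt.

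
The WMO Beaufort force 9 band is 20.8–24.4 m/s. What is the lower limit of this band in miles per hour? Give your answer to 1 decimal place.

46.5 mph

20.8–24.4 m/s × 2.237 = 46.5–54.6 mph.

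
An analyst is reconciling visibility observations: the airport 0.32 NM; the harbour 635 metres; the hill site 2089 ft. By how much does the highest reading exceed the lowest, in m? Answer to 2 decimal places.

44.09 m

the airport: 0.32 nmi = 592.6400 m.
the hill site: 2089 ft = 636.7272 m.
Spread: 636.7272 − 592.6400 = 44.09 m.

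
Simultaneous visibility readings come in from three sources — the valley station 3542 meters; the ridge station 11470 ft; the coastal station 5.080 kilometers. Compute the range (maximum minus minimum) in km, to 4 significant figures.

1.584 km

the valley station: 3542 m = 3.54200 km.
the ridge station: 11470 ft = 3.49606 km.
Spread: 5.08000 − 3.49606 = 1.584 km.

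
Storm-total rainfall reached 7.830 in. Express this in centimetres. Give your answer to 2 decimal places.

19.89 cm

1 in = 2.54 cm, so 7.830 × 2.54 = 19.89 cm.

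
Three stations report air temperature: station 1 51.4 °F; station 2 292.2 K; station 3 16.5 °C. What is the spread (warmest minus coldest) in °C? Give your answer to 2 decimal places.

8.27 °C

station 1: 51.4 °F = 10.778 °C.
station 2: 292.2 K = 19.050 °C.
Spread: 19.050 − 10.778 = 8.272 °C.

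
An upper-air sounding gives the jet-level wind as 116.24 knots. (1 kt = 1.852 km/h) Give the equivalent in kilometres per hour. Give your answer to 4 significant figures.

1 kt = 1.852 km/h, so 116.24 × 1.852 = 215.3 km/h.

215.3 km/h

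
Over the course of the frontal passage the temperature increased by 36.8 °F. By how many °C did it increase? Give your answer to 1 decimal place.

Converting a difference, only the 9/5 scale factor applies: Δ°C = 36.8 × 0.5556 = 20.4 °C.

20.4 °C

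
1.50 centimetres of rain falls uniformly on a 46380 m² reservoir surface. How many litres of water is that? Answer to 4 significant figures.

695700 litres

Depth: 1.50 cm × 10 = 15 mm.
1 mm over 1 m² is 1 L, so volume = 15 × 46380 = 695700 L.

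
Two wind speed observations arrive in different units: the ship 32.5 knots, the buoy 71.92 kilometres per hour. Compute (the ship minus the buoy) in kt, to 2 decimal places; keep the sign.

the buoy: 71.92 km/h = 38.8337 kt.
Difference: 32.5000 − 38.8337 = -6.33 kt.

-6.33 kt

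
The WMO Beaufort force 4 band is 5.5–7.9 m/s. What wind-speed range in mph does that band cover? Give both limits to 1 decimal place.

5.5–7.9 m/s × 2.237 = 12.3–17.7 mph.

12.3 to 17.7 mph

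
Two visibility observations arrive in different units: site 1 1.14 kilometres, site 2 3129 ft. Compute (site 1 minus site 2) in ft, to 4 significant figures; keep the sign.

611.2 ft

site 1: 1.14 km = 3740.157 ft.
Difference: 3740.157 − 3129.000 = 611.2 ft.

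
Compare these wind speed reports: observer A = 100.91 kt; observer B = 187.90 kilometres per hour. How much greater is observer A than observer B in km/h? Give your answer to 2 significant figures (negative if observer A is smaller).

-1.0 km/h

observer A: 100.91 kt = 186.885 km/h.
Difference: 186.885 − 187.900 = -1.0 km/h.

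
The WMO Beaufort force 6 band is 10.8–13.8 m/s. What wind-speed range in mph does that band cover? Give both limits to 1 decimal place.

24.2 to 30.9 mph

10.8–13.8 m/s × 2.237 = 24.2–30.9 mph.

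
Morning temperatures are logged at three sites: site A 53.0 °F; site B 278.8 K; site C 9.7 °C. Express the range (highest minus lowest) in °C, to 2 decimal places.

site A: 53.0 °F = 11.667 °C.
site B: 278.8 K = 5.650 °C.
Spread: 11.667 − 5.650 = 6.017 °C.

6.02 °C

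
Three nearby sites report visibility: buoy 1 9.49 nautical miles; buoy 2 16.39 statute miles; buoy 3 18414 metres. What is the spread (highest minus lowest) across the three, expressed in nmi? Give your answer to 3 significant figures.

buoy 2: 16.39 SM = 14.2425 nmi.
buoy 3: 18414 m = 9.9428 nmi.
Spread: 14.2425 − 9.4900 = 4.75 nmi.

4.75 nmi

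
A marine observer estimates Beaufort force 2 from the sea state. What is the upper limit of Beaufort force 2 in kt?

6 kt

Beaufort 2 (light breeze) spans 4–6 knots.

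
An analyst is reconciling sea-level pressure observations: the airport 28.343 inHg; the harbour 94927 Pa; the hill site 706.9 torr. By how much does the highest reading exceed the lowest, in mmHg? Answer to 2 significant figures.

the airport: 28.343 inHg = 719.91 mmHg.
the harbour: 94927 Pa = 712.01 mmHg.
Spread: 719.91 − 706.90 = 13 mmHg.

13 mmHg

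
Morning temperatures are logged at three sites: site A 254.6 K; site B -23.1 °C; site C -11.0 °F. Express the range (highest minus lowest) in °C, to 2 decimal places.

5.34 °C

site A: 254.6 K = -18.550 °C.
site C: -11.0 °F = -23.889 °C.
Spread: (-18.550) − (-23.889) = 5.339 °C.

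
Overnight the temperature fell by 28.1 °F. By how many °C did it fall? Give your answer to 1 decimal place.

15.6 °C

A change of 1 °C equals a change of 1.8 °F: Δ°C = 28.1 × 0.5556 = 15.6 °C.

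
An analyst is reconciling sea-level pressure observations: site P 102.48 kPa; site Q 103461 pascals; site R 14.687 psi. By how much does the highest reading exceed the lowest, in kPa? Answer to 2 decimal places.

site Q: 103461 Pa = 103.4610 kPa.
site R: 14.687 psi = 101.2633 kPa.
Spread: 103.4610 − 101.2633 = 2.20 kPa.

2.20 kPa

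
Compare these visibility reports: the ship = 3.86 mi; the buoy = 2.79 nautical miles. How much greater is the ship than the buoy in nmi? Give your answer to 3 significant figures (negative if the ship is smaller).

0.564 nmi

the ship: 3.86 SM = 3.35425 nmi.
Difference: 3.35425 − 2.79000 = 0.564 nmi.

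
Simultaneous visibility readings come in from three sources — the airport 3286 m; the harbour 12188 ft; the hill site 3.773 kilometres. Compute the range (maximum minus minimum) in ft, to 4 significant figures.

1598 ft

the airport: 3286 m = 10780.84 ft.
the hill site: 3.773 km = 12378.61 ft.
Spread: 12378.61 − 10780.84 = 1598 ft.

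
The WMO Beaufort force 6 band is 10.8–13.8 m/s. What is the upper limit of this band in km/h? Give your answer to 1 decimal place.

10.8–13.8 m/s × 3.6 = 38.9–49.7 km/h.

49.7 km/h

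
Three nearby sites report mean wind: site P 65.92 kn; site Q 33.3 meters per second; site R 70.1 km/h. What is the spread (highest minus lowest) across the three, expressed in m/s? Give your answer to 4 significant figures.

14.44 m/s

site P: 65.92 kt = 33.9122 m/s.
site R: 70.1 km/h = 19.4722 m/s.
Spread: 33.9122 − 19.4722 = 14.44 m/s.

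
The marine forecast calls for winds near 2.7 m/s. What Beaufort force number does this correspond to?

Beaufort force 2

2.7 m/s lies in the Beaufort 2 band (light breeze, 1.6–3.3 m/s).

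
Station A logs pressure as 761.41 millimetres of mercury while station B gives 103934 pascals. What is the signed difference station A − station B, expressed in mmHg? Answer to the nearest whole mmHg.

-18 mmHg

station B: 103934 Pa = 779.57 mmHg.
Difference: 761.41 − 779.57 = -18 mmHg.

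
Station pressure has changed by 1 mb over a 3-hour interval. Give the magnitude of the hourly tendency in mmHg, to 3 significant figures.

1 mb / 3 h × 0.750062 mmHg/mb = 0.250 mmHg/h.

0.250 mmHg per hour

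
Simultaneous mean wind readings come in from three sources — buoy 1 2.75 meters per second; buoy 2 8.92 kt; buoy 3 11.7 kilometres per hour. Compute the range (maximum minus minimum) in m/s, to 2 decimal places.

buoy 2: 8.92 kt = 4.5888 m/s.
buoy 3: 11.7 km/h = 3.2500 m/s.
Spread: 4.5888 − 2.7500 = 1.84 m/s.

1.84 m/s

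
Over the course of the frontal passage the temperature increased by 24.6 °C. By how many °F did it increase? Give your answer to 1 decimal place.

A change of 1 °C equals a change of 1.8 °F: Δ°F = 24.6 × 1.8 = 44.3 °F.

44.3 °F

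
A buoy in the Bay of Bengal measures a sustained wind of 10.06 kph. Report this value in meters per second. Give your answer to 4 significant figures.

1 km/h = 0.277778 m/s, so 10.06 × 0.277778 = 2.794 m/s.

2.794 m/s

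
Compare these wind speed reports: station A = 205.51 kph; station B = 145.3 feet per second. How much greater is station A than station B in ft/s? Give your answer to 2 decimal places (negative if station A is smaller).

station A: 205.51 km/h = 187.2904 ft/s.
Difference: 187.2904 − 145.3000 = 41.99 ft/s.

41.99 ft/s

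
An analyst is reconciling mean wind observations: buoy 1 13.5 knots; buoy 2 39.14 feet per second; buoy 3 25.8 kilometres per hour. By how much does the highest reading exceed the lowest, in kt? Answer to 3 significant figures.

9.69 kt

buoy 2: 39.14 ft/s = 23.1898 kt.
buoy 3: 25.8 km/h = 13.9309 kt.
Spread: 23.1898 − 13.5000 = 9.69 kt.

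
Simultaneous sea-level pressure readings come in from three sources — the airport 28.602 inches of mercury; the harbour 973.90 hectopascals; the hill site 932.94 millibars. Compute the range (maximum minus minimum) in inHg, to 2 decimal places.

the harbour: 973.90 hPa = 28.7592 inHg.
the hill site: 932.94 mb = 27.5497 inHg.
Spread: 28.7592 − 27.5497 = 1.21 inHg.

1.21 inHg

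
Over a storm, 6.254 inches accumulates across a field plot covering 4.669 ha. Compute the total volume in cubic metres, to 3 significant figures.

Depth: 6.254 in × 25.4 = 158.8516 mm.
Area: 4.669 ha = 46690 m².
1 mm over 1 m² is 1 L, so volume = 158.8516 × 46690 = 7416781.2 L = 7420 m³.

7420 cubic metres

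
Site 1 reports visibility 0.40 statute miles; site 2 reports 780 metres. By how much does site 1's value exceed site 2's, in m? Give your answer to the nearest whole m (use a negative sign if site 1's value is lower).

-136 m

site 1: 0.40 SM = 643.74 m.
Difference: 643.74 − 780.00 = -136 m.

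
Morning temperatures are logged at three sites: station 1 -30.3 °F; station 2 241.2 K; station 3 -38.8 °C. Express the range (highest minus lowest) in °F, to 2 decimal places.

12.33 °F

station 1: -30.3 °F = -34.611 °C.
station 2: 241.2 K = -31.950 °C.
Spread: (-31.950) − (-38.800) = 6.850 °C = 12.33 °F.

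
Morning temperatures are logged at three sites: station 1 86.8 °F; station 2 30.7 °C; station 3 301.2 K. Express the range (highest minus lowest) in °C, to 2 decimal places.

station 1: 86.8 °F = 30.444 °C.
station 3: 301.2 K = 28.050 °C.
Spread: 30.700 − 28.050 = 2.650 °C.

2.65 °C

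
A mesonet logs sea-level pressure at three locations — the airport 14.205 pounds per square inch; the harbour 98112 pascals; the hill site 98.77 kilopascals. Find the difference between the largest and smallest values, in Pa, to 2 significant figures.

830 Pa

the airport: 14.205 psi = 97940.03 Pa.
the hill site: 98.77 kPa = 98770.00 Pa.
Spread: 98770.00 − 97940.03 = 830 Pa.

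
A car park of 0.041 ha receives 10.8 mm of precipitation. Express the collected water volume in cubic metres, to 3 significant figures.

4.43 cubic metres

Area: 0.041 ha = 410 m².
1 mm over 1 m² is 1 L, so volume = 10.8 × 410 = 4428 L = 4.43 m³.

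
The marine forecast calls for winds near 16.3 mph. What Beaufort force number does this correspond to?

Beaufort force 4

16.3 mph = 7.3 m/s, which is Beaufort 4 (moderate breeze, 5.5–7.9 m/s).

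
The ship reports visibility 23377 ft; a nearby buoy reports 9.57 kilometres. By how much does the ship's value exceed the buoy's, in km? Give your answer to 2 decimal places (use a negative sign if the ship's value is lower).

-2.44 km

the ship: 23377 ft = 7.1253 km.
Difference: 7.1253 − 9.5700 = -2.44 km.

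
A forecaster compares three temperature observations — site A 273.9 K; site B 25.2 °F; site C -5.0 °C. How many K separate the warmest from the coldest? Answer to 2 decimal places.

site A: 273.9 K = 0.750 °C.
site B: 25.2 °F = -3.778 °C.
Spread: 0.750 − (-5.000) = 5.750 °C.

5.75 K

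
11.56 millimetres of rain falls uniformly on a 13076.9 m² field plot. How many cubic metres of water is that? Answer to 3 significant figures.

1 mm over 1 m² is 1 L, so volume = 11.56 × 13076.9 = 151168.96 L = 151 m³.

151 cubic metres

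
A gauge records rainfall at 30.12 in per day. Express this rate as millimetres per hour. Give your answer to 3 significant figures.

31.9 mm/hour

30.12 in/day × 25.4 mm/in × 0.0416667 day/hour = 31.9 mm/hour.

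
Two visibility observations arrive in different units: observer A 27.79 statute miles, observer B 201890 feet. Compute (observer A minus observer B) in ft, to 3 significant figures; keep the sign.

observer A: 27.79 SM = 146731.20 ft.
Difference: 146731.20 − 201890.00 = -55200 ft.

-55200 ft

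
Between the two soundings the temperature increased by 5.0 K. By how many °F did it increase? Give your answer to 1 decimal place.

A change of 1 °C equals a change of 1.8 °F: Δ°F = 5.0 × 1.8 = 9.0 °F.

9.0 °F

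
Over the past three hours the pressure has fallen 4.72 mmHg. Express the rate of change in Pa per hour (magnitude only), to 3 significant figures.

210 Pa per hour

4.72 mmHg / 3 h × 133.322 Pa/mmHg = 210 Pa/h.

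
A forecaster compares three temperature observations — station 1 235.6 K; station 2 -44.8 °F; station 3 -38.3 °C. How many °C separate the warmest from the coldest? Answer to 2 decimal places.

5.12 °C

station 1: 235.6 K = -37.550 °C.
station 2: -44.8 °F = -42.667 °C.
Spread: (-37.550) − (-42.667) = 5.117 °C.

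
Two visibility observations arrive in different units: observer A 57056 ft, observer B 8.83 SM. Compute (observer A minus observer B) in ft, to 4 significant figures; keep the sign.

10430 ft

observer B: 8.83 SM = 46622.40 ft.
Difference: 57056.00 − 46622.40 = 10430 ft.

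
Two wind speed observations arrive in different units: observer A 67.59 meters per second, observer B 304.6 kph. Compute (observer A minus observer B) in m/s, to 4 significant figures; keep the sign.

-17.02 m/s

observer B: 304.6 km/h = 84.6111 m/s.
Difference: 67.5900 − 84.6111 = -17.02 m/s.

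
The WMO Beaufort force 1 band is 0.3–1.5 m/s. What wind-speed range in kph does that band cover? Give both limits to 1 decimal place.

0.3–1.5 m/s × 3.6 = 1.1–5.4 km/h.

1.1 to 5.4 km/h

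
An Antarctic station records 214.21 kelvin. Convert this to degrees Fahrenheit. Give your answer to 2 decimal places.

First to °C: -58.94 °C.
Then to °F: -74.09 °F.

-74.09 °F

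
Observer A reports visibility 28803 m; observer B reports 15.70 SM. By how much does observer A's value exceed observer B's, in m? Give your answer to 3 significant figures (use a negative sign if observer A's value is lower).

3540 m

observer B: 15.70 SM = 25266.70 m.
Difference: 28803.00 − 25266.70 = 3540 m.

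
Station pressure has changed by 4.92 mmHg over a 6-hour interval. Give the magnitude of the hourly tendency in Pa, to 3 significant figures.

109 Pa per hour

4.92 mmHg / 6 h × 133.322 Pa/mmHg = 109 Pa/h.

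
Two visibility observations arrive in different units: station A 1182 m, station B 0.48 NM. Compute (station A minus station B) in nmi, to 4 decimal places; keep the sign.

0.1582 nmi

station A: 1182 m = 0.638229 nmi.
Difference: 0.638229 − 0.480000 = 0.1582 nmi.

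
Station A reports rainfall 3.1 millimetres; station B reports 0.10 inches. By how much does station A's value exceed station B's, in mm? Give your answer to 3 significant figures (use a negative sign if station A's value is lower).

0.560 mm

station B: 0.10 in = 2.54000 mm.
Difference: 3.10000 − 2.54000 = 0.560 mm.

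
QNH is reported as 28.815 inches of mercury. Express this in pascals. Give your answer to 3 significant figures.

97600 Pa

1 inHg = 3386.39 Pa, so 28.815 × 3386.39 = 97600 Pa.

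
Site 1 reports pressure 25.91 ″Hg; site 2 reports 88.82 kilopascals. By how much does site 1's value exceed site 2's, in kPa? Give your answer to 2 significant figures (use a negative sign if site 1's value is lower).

-1.1 kPa

site 1: 25.91 inHg = 87.741 kPa.
Difference: 87.741 − 88.820 = -1.1 kPa.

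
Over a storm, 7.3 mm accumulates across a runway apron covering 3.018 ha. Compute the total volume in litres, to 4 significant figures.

220300 litres

Area: 3.018 ha = 30180 m².
1 mm over 1 m² is 1 L, so volume = 7.3 × 30180 = 220314 L ≈ 220300 L.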